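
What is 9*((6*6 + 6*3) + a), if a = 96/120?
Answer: 2466/5 ≈ 493.20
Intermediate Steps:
a = ⅘ (a = 96*(1/120) = ⅘ ≈ 0.80000)
9*((6*6 + 6*3) + a) = 9*((6*6 + 6*3) + ⅘) = 9*((36 + 18) + ⅘) = 9*(54 + ⅘) = 9*(274/5) = 2466/5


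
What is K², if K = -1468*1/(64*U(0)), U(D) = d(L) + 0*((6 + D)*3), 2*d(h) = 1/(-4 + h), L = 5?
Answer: 134689/64 ≈ 2104.5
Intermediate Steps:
d(h) = 1/(2*(-4 + h))
U(D) = ½ (U(D) = 1/(2*(-4 + 5)) + 0*((6 + D)*3) = (½)/1 + 0*(18 + 3*D) = (½)*1 + 0 = ½ + 0 = ½)
K = -367/8 (K = -1468/(64*(½)) = -1468/32 = -1468*1/32 = -367/8 ≈ -45.875)
K² = (-367/8)² = 134689/64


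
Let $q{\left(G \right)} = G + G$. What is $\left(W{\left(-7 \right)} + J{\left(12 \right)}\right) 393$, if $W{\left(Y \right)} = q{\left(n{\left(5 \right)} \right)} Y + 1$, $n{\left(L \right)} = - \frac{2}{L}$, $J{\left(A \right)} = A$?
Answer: $\frac{36549}{5} \approx 7309.8$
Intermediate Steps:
$q{\left(G \right)} = 2 G$
$W{\left(Y \right)} = 1 - \frac{4 Y}{5}$ ($W{\left(Y \right)} = 2 \left(- \frac{2}{5}\right) Y + 1 = - \frac{4 Y}{5} + 1 = 1 - \frac{4 Y}{5}$)
$\left(W{\left(-7 \right)} + J{\left(12 \right)}\right) 393 = \left(\left(1 - - \frac{28}{5}\right) + 12\right) 393 = \left(\left(1 + \frac{28}{5}\right) + 12\right) 393 = \left(\frac{33}{5} + 12\right) 393 = \frac{93}{5} \cdot 393 = \frac{36549}{5}$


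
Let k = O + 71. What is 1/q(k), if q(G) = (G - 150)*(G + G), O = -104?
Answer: 1/12078 ≈ 8.2795e-5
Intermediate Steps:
k = -33 (k = -104 + 71 = -33)
q(G) = 2*G*(-150 + G) (q(G) = (-150 + G)*(2*G) = 2*G*(-150 + G))
1/q(k) = 1/(2*(-33)*(-150 - 33)) = 1/(2*(-33)*(-183)) = 1/12078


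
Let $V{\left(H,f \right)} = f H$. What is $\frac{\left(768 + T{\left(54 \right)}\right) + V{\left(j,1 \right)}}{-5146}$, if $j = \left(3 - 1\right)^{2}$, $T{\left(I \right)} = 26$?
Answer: $- \frac{399}{2573} \approx -0.15507$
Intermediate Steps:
$j = 4$ ($j = 2^{2} = 4$)
$V{\left(H,f \right)} = H f$
$\frac{\left(768 + T{\left(54 \right)}\right) + V{\left(j,1 \right)}}{-5146} = \frac{\left(768 + 26\right) + 4 \cdot 1}{-5146} = \left(794 + 4\right) \left(- \frac{1}{5146}\right) = 798 \left(- \frac{1}{5146}\right) = - \frac{399}{2573}$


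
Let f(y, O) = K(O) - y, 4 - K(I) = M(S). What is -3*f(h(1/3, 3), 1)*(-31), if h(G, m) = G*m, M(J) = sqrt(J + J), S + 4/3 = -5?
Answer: 279 - 31*I*sqrt(114) ≈ 279.0 - 330.99*I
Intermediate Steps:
S = -19/3 (S = -4/3 - 5 = -19/3 ≈ -6.3333)
M(J) = sqrt(2)*sqrt(J) (M(J) = sqrt(2*J) = sqrt(2)*sqrt(J))
K(I) = 4 - I*sqrt(114)/3 (K(I) = 4 - sqrt(2)*sqrt(-19/3) = 4 - sqrt(2)*I*sqrt(57)/3 = 4 - I*sqrt(114)/3)
f(y, O) = 4 - y - I*sqrt(114)/3 (f(y, O) = (4 - I*sqrt(114)/3) - y = 4 - y - I*sqrt(114)/3)
-3*f(h(1/3, 3), 1)*(-31) = -3*(4 - 1/3*3 - I*sqrt(114)/3)*(-31) = -3*(4 - 1*(1/3)*3 - I*sqrt(114)/3)*(-31) = -3*(4 - 3/3 - I*sqrt(114)/3)*(-31) = -3*(4 - 1*1 - I*sqrt(114)/3)*(-31) = -3*(4 - 1 - I*sqrt(114)/3)*(-31) = -3*(3 - I*sqrt(114)/3)*(-31) = (-9 + I*sqrt(114))*(-31) = 279 - 31*I*sqrt(114)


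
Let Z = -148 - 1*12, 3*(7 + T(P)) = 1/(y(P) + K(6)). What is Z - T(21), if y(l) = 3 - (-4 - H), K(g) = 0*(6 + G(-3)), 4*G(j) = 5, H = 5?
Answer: -5509/36 ≈ -153.03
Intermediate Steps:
G(j) = 5/4 (G(j) = (¼)*5 = 5/4)
K(g) = 0 (K(g) = 0*(6 + 5/4) = 0*(29/4) = 0)
y(l) = 12 (y(l) = 3 - (-4 - 1*5) = 3 - (-4 - 5) = 3 - 1*(-9) = 3 + 9 = 12)
T(P) = -251/36 (T(P) = -7 + 1/(3*(12 + 0)) = -7 + (⅓)/12 = -7 + (⅓)*(1/12) = -7 + 1/36 = -251/36)
Z = -160 (Z = -148 - 12 = -160)
Z - T(21) = -160 - 1*(-251/36) = -160 + 251/36 = -5509/36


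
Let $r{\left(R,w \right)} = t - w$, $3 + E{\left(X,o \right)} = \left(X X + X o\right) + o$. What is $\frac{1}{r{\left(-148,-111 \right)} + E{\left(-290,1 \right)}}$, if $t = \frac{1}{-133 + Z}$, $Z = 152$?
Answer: $\frac{19}{1594462} \approx 1.1916 \cdot 10^{-5}$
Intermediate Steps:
$t = \frac{1}{19}$ ($t = \frac{1}{-133 + 152} = \frac{1}{19} \approx 0.052632$)
$E{\left(X,o \right)} = -3 + o + X^{2} + X o$ ($E{\left(X,o \right)} = -3 + \left(\left(X X + X o\right) + o\right) = -3 + \left(\left(X^{2} + X o\right) + o\right) = -3 + \left(o + X^{2} + X o\right) = -3 + o + X^{2} + X o$)
$r{\left(R,w \right)} = \frac{1}{19} - w$
$\frac{1}{r{\left(-148,-111 \right)} + E{\left(-290,1 \right)}} = \frac{1}{\left(\frac{1}{19} - -111\right) + \left(-3 + 1 + \left(-290\right)^{2} - 290\right)} = \frac{1}{\left(\frac{1}{19} + 111\right) + \left(-3 + 1 + 84100 - 290\right)} = \frac{1}{\frac{2110}{19} + 83808} = \frac{1}{\frac{1594462}{19}} = \frac{19}{1594462}$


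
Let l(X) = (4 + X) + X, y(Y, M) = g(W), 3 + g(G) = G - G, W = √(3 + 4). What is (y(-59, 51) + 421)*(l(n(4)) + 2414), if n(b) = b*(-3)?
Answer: 1000692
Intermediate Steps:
W = √7 ≈ 2.6458
g(G) = -3 (g(G) = -3 + (G - G) = -3 + 0 = -3)
y(Y, M) = -3
n(b) = -3*b
l(X) = 4 + 2*X
(y(-59, 51) + 421)*(l(n(4)) + 2414) = (-3 + 421)*((4 + 2*(-3*4)) + 2414) = 418*((4 + 2*(-12)) + 2414) = 418*((4 - 24) + 2414) = 418*(-20 + 2414) = 418*2394 = 1000692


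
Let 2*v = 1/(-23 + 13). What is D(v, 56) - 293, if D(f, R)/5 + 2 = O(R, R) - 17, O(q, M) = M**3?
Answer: 877692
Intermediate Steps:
v = -1/20 (v = 1/(2*(-23 + 13)) = (1/2)/(-10) = (1/2)*(-1/10) = -1/20 ≈ -0.050000)
D(f, R) = -95 + 5*R**3 (D(f, R) = -10 + 5*(R**3 - 17) = -10 + 5*(-17 + R**3) = -10 + (-85 + 5*R**3) = -95 + 5*R**3)
D(v, 56) - 293 = (-95 + 5*56**3) - 293 = (-95 + 5*175616) - 293 = (-95 + 878080) - 293 = 877985 - 293 = 877692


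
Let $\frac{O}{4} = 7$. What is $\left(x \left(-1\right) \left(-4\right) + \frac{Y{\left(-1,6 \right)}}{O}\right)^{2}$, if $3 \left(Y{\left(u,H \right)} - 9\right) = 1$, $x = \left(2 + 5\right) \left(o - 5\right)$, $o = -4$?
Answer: $\frac{570025}{9} \approx 63336.0$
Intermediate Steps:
$O = 28$ ($O = 4 \cdot 7 = 28$)
$x = -63$ ($x = \left(2 + 5\right) \left(-4 - 5\right) = 7 \left(-9\right) = -63$)
$Y{\left(u,H \right)} = \frac{28}{3}$ ($Y{\left(u,H \right)} = 9 + \frac{1}{3} \cdot 1 = 9 + \frac{1}{3} = \frac{28}{3}$)
$\left(x \left(-1\right) \left(-4\right) + \frac{Y{\left(-1,6 \right)}}{O}\right)^{2} = \left(\left(-63\right) \left(-1\right) \left(-4\right) + \frac{28}{3 \cdot 28}\right)^{2} = \left(63 \left(-4\right) + \frac{28}{3} \cdot \frac{1}{28}\right)^{2} = \left(-252 + \frac{1}{3}\right)^{2} = \left(- \frac{755}{3}\right)^{2} = \frac{570025}{9}$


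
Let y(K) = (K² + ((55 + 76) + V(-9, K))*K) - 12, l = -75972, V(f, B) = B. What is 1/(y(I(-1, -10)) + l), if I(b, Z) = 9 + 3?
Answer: -1/74124 ≈ -1.3491e-5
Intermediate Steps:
I(b, Z) = 12
y(K) = -12 + K² + K*(131 + K) (y(K) = (K² + ((55 + 76) + K)*K) - 12 = (K² + (131 + K)*K) - 12 = (K² + K*(131 + K)) - 12 = -12 + K² + K*(131 + K))
1/(y(I(-1, -10)) + l) = 1/((-12 + 2*12² + 131*12) - 75972) = 1/((-12 + 2*144 + 1572) - 75972) = 1/((-12 + 288 + 1572) - 75972) = 1/(1848 - 75972) = 1/(-74124) = -1/74124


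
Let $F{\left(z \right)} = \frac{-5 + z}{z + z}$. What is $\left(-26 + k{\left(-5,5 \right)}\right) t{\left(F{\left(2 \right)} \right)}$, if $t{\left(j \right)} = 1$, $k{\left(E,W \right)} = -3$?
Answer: $-29$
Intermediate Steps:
$F{\left(z \right)} = \frac{-5 + z}{2 z}$
$\left(-26 + k{\left(-5,5 \right)}\right) t{\left(F{\left(2 \right)} \right)} = \left(-26 - 3\right) 1 = \left(-29\right) 1 = -29$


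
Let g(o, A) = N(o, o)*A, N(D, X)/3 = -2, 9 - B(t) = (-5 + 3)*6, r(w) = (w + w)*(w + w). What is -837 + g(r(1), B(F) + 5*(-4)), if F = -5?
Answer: -843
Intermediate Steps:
r(w) = 4*w**2 (r(w) = (2*w)*(2*w) = 4*w**2)
B(t) = 21 (B(t) = 9 - (-5 + 3)*6 = 9 - (-2)*6 = 9 - 1*(-12) = 9 + 12 = 21)
N(D, X) = -6 (N(D, X) = 3*(-2) = -6)
g(o, A) = -6*A
-837 + g(r(1), B(F) + 5*(-4)) = -837 - 6*(21 + 5*(-4)) = -837 - 6*(21 - 20) = -837 - 6*1 = -837 - 6 = -843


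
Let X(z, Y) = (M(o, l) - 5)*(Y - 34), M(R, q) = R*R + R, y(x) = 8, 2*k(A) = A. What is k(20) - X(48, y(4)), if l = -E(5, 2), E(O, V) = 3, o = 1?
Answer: -68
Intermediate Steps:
k(A) = A/2
l = -3 (l = -1*3 = -3)
M(R, q) = R + R² (M(R, q) = R² + R = R + R²)
X(z, Y) = 102 - 3*Y (X(z, Y) = (1*(1 + 1) - 5)*(Y - 34) = (1*2 - 5)*(-34 + Y) = (2 - 5)*(-34 + Y) = -3*(-34 + Y) = 102 - 3*Y)
k(20) - X(48, y(4)) = (½)*20 - (102 - 3*8) = 10 - (102 - 24) = 10 - 1*78 = 10 - 78 = -68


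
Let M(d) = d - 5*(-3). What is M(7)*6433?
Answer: 141526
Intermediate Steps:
M(d) = 15 + d (M(d) = d + 15 = 15 + d)
M(7)*6433 = (15 + 7)*6433 = 22*6433 = 141526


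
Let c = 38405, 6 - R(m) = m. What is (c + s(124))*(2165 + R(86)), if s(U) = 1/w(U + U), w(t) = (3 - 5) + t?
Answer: 6566103545/82 ≈ 8.0074e+7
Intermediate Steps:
R(m) = 6 - m
w(t) = -2 + t
s(U) = 1/(-2 + 2*U) (s(U) = 1/(-2 + (U + U)) = 1/(-2 + 2*U))
(c + s(124))*(2165 + R(86)) = (38405 + 1/(2*(-1 + 124)))*(2165 + (6 - 1*86)) = (38405 + (½)/123)*(2165 + (6 - 86)) = (38405 + (½)*(1/123))*(2165 - 80) = (38405 + 1/246)*2085 = (9447631/246)*2085 = 6566103545/82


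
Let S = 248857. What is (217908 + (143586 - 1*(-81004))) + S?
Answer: 691355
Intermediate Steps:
(217908 + (143586 - 1*(-81004))) + S = (217908 + (143586 - 1*(-81004))) + 248857 = (217908 + (143586 + 81004)) + 248857 = (217908 + 224590) + 248857 = 442498 + 248857 = 691355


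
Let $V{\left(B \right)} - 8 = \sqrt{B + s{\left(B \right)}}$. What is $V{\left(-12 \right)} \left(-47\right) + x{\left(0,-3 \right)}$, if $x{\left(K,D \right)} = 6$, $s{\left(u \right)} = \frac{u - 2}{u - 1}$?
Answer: $-370 - \frac{47 i \sqrt{1846}}{13} \approx -370.0 - 155.34 i$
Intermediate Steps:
$s{\left(u \right)} = \frac{-2 + u}{-1 + u}$
$V{\left(B \right)} = 8 + \sqrt{B + \frac{-2 + B}{-1 + B}}$
$V{\left(-12 \right)} \left(-47\right) + x{\left(0,-3 \right)} = \left(8 + \sqrt{\frac{-2 + \left(-12\right)^{2}}{-1 - 12}}\right) \left(-47\right) + 6 = \left(8 + \sqrt{\frac{-2 + 144}{-13}}\right) \left(-47\right) + 6 = \left(8 + \sqrt{\left(- \frac{1}{13}\right) 142}\right) \left(-47\right) + 6 = \left(8 + \sqrt{- \frac{142}{13}}\right) \left(-47\right) + 6 = \left(8 + \frac{i \sqrt{1846}}{13}\right) \left(-47\right) + 6 = \left(-376 - \frac{47 i \sqrt{1846}}{13}\right) + 6 = -370 - \frac{47 i \sqrt{1846}}{13}$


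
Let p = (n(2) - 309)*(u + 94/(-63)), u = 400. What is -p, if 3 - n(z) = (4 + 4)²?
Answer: 9289220/63 ≈ 1.4745e+5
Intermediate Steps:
n(z) = -61 (n(z) = 3 - (4 + 4)² = 3 - 1*8² = 3 - 1*64 = 3 - 64 = -61)
p = -9289220/63 (p = (-61 - 309)*(400 + 94/(-63)) = -370*(400 + 94*(-1/63)) = -370*(400 - 94/63) = -370*25106/63 = -9289220/63 ≈ -1.4745e+5)
-p = -1*(-9289220/63) = 9289220/63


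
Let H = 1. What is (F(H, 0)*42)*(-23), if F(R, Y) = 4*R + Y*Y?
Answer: -3864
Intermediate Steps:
F(R, Y) = Y² + 4*R (F(R, Y) = 4*R + Y² = Y² + 4*R)
(F(H, 0)*42)*(-23) = ((0² + 4*1)*42)*(-23) = ((0 + 4)*42)*(-23) = (4*42)*(-23) = 168*(-23) = -3864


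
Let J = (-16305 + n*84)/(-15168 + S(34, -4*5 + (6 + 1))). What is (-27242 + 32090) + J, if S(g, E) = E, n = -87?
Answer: 4330653/893 ≈ 4849.6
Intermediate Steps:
J = 1389/893 (J = (-16305 - 87*84)/(-15168 + (-4*5 + (6 + 1))) = (-16305 - 7308)/(-15168 + (-20 + 7)) = -23613/(-15168 - 13) = -23613/(-15181) = -23613*(-1/15181) = 1389/893 ≈ 1.5554)
(-27242 + 32090) + J = (-27242 + 32090) + 1389/893 = 4848 + 1389/893 = 4330653/893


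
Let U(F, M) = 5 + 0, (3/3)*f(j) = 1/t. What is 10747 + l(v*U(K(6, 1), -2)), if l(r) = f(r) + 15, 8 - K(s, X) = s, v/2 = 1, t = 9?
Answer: 96859/9 ≈ 10762.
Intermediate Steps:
v = 2 (v = 2*1 = 2)
K(s, X) = 8 - s
f(j) = ⅑ (f(j) = 1/9 = ⅑)
U(F, M) = 5
l(r) = 136/9 (l(r) = ⅑ + 15 = 136/9)
10747 + l(v*U(K(6, 1), -2)) = 10747 + 136/9 = 96859/9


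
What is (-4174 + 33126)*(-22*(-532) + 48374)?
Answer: 1739378256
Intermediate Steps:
(-4174 + 33126)*(-22*(-532) + 48374) = 28952*(11704 + 48374) = 28952*60078 = 1739378256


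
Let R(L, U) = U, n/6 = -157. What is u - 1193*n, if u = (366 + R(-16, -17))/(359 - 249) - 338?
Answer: 123581829/110 ≈ 1.1235e+6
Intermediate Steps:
n = -942 (n = 6*(-157) = -942)
u = -36831/110 (u = (366 - 17)/(359 - 249) - 338 = 349/110 - 338 = -36831/110 ≈ -334.83)
u - 1193*n = -36831/110 - 1193*(-942) = -36831/110 + 1123806 = 123581829/110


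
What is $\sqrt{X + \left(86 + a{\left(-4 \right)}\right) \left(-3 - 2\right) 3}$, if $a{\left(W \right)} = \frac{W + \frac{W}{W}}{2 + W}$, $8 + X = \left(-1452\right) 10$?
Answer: $\frac{i \sqrt{63362}}{2} \approx 125.86 i$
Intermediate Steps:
$X = -14528$ ($X = -8 - 14520 = -14528$)
$a{\left(W \right)} = \frac{1 + W}{2 + W}$ ($a{\left(W \right)} = \frac{W + 1}{2 + W} = \frac{1 + W}{2 + W}$)
$\sqrt{X + \left(86 + a{\left(-4 \right)}\right) \left(-3 - 2\right) 3} = \sqrt{-14528 + \left(86 + \frac{1 - 4}{2 - 4}\right) \left(-3 - 2\right) 3} = \sqrt{-14528 + \left(86 + \frac{1}{-2} \left(-3\right)\right) \left(\left(-5\right) 3\right)} = \sqrt{-14528 + \left(86 - - \frac{3}{2}\right) \left(-15\right)} = \sqrt{-14528 + \left(86 + \frac{3}{2}\right) \left(-15\right)} = \sqrt{-14528 + \frac{175}{2} \left(-15\right)} = \sqrt{-14528 - \frac{2625}{2}} = \sqrt{- \frac{31681}{2}} = \frac{i \sqrt{63362}}{2}$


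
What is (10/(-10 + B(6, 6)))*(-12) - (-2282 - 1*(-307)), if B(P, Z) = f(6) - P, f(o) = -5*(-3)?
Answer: 2095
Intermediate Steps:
f(o) = 15
B(P, Z) = 15 - P
(10/(-10 + B(6, 6)))*(-12) - (-2282 - 1*(-307)) = (10/(-10 + (15 - 1*6)))*(-12) - (-2282 - 1*(-307)) = (10/(-10 + (15 - 6)))*(-12) - (-2282 + 307) = (10/(-10 + 9))*(-12) - 1*(-1975) = (10/(-1))*(-12) + 1975 = -1*10*(-12) + 1975 = -10*(-12) + 1975 = 120 + 1975 = 2095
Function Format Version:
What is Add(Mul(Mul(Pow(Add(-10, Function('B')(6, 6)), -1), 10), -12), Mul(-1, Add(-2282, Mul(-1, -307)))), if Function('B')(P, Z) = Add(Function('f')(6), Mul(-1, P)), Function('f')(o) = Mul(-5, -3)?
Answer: 2095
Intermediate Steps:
Function('f')(o) = 15
Function('B')(P, Z) = Add(15, Mul(-1, P))
Add(Mul(Mul(Pow(Add(-10, Function('B')(6, 6)), -1), 10), -12), Mul(-1, Add(-2282, Mul(-1, -307)))) = Add(Mul(Mul(Pow(Add(-10, Add(15, Mul(-1, 6))), -1), 10), -12), Mul(-1, Add(-2282, Mul(-1, -307)))) = Add(Mul(Mul(Pow(Add(-10, Add(15, -6)), -1), 10), -12), Mul(-1, Add(-2282, 307))) = Add(Mul(Mul(Pow(Add(-10, 9), -1), 10), -12), Mul(-1, -1975)) = Add(Mul(Mul(Pow(-1, -1), 10), -12), 1975) = Add(Mul(Mul(-1, 10), -12), 1975) = Add(Mul(-10, -12), 1975) = Add(120, 1975) = 2095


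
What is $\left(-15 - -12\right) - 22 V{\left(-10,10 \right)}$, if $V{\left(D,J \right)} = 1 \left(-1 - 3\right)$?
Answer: $85$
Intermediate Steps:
$V{\left(D,J \right)} = -4$ ($V{\left(D,J \right)} = 1 \left(-4\right) = -4$)
$\left(-15 - -12\right) - 22 V{\left(-10,10 \right)} = \left(-15 - -12\right) - -88 = \left(-15 + 12\right) + 88 = -3 + 88 = 85$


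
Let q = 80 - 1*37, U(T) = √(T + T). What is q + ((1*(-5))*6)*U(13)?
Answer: 43 - 30*√26 ≈ -109.97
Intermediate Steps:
U(T) = √2*√T (U(T) = √(2*T) = √2*√T)
q = 43 (q = 80 - 37 = 43)
q + ((1*(-5))*6)*U(13) = 43 + ((1*(-5))*6)*(√2*√13) = 43 + (-5*6)*√26 = 43 - 30*√26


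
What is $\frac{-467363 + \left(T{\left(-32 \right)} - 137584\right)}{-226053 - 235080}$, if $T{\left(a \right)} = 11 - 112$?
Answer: $\frac{605048}{461133} \approx 1.3121$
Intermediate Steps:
$T{\left(a \right)} = -101$
$\frac{-467363 + \left(T{\left(-32 \right)} - 137584\right)}{-226053 - 235080} = \frac{-467363 - 137685}{-226053 - 235080} = \frac{-467363 - 137685}{-461133} = \left(-605048\right) \left(- \frac{1}{461133}\right) = \frac{605048}{461133}$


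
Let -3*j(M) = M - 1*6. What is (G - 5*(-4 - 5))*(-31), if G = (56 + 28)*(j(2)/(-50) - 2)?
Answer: 97061/25 ≈ 3882.4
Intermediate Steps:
j(M) = 2 - M/3 (j(M) = -(M - 1*6)/3 = -(M - 6)/3 = -(-6 + M)/3 = 2 - M/3)
G = -4256/25 (G = (56 + 28)*((2 - ⅓*2)/(-50) - 2) = 84*((2 - ⅔)*(-1/50) - 2) = 84*((4/3)*(-1/50) - 2) = 84*(-2/75 - 2) = 84*(-152/75) = -4256/25 ≈ -170.24)
(G - 5*(-4 - 5))*(-31) = (-4256/25 - 5*(-4 - 5))*(-31) = (-4256/25 - 5*(-9))*(-31) = (-4256/25 + 45)*(-31) = -3131/25*(-31) = 97061/25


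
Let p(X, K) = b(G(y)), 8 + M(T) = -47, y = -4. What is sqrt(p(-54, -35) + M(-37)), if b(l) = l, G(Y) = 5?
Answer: 5*I*sqrt(2) ≈ 7.0711*I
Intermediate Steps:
M(T) = -55 (M(T) = -8 - 47 = -55)
p(X, K) = 5
sqrt(p(-54, -35) + M(-37)) = sqrt(5 - 55) = sqrt(-50) = 5*I*sqrt(2)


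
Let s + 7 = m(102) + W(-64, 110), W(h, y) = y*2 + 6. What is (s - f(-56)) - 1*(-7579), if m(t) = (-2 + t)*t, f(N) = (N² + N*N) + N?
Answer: 11782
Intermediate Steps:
W(h, y) = 6 + 2*y (W(h, y) = 2*y + 6 = 6 + 2*y)
f(N) = N + 2*N² (f(N) = (N² + N²) + N = 2*N² + N = N + 2*N²)
m(t) = t*(-2 + t)
s = 10419 (s = -7 + (102*(-2 + 102) + (6 + 2*110)) = -7 + (102*100 + (6 + 220)) = -7 + (10200 + 226) = -7 + 10426 = 10419)
(s - f(-56)) - 1*(-7579) = (10419 - (-56)*(1 + 2*(-56))) - 1*(-7579) = (10419 - (-56)*(1 - 112)) + 7579 = (10419 - (-56)*(-111)) + 7579 = (10419 - 1*6216) + 7579 = (10419 - 6216) + 7579 = 4203 + 7579 = 11782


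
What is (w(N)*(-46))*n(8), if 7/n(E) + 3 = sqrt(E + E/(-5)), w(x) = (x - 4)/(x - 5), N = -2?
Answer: -276*sqrt(5)/(-3*sqrt(5) + 4*sqrt(2)) ≈ 587.01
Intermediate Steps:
w(x) = (-4 + x)/(-5 + x)
n(E) = 7/(-3 + 2*sqrt(5)*sqrt(E)/5) (n(E) = 7/(-3 + sqrt(E + E/(-5))) = 7/(-3 + sqrt(E + E*(-1/5))) = 7/(-3 + sqrt(E - E/5)) = 7/(-3 + sqrt(4*E/5)) = 7/(-3 + 2*sqrt(5)*sqrt(E)/5))
(w(N)*(-46))*n(8) = (((-4 - 2)/(-5 - 2))*(-46))*(7*sqrt(5)/(-3*sqrt(5) + 2*sqrt(8))) = ((-6/(-7))*(-46))*(7*sqrt(5)/(-3*sqrt(5) + 2*(2*sqrt(2)))) = (-1/7*(-6)*(-46))*(7*sqrt(5)/(-3*sqrt(5) + 4*sqrt(2))) = ((6/7)*(-46))*(7*sqrt(5)/(-3*sqrt(5) + 4*sqrt(2))) = -276*sqrt(5)/(-3*sqrt(5) + 4*sqrt(2))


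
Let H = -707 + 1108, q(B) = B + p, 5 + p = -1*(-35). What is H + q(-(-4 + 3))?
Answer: 432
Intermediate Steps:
p = 30 (p = -5 - 1*(-35) = -5 + 35 = 30)
q(B) = 30 + B (q(B) = B + 30 = 30 + B)
H = 401
H + q(-(-4 + 3)) = 401 + (30 - (-4 + 3)) = 401 + (30 - 1*(-1)) = 401 + (30 + 1) = 401 + 31 = 432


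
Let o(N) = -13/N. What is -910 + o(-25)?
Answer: -22737/25 ≈ -909.48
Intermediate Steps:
-910 + o(-25) = -910 - 13/(-25) = -910 - 13*(-1/25) = -910 + 13/25 = -22737/25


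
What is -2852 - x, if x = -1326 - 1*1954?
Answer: 428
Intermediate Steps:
x = -3280 (x = -1326 - 1954 = -3280)
-2852 - x = -2852 - 1*(-3280) = -2852 + 3280 = 428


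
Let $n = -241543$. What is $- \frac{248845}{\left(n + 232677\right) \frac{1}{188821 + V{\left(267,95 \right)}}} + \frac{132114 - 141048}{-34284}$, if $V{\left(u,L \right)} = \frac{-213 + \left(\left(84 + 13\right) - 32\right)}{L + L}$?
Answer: $\frac{1275296852177698}{240636539} \approx 5.2997 \cdot 10^{6}$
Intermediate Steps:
$V{\left(u,L \right)} = - \frac{74}{L}$ ($V{\left(u,L \right)} = \frac{-213 + \left(97 - 32\right)}{2 L} = \left(-213 + 65\right) \frac{1}{2 L} = - 148 \frac{1}{2 L} = - \frac{74}{L}$)
$- \frac{248845}{\left(n + 232677\right) \frac{1}{188821 + V{\left(267,95 \right)}}} + \frac{132114 - 141048}{-34284} = - \frac{248845}{\left(-241543 + 232677\right) \frac{1}{188821 - \frac{74}{95}}} + \frac{132114 - 141048}{-34284} = - \frac{248845}{\left(-8866\right) \frac{1}{188821 - \frac{74}{95}}} + \left(132114 - 141048\right) \left(- \frac{1}{34284}\right) = - \frac{248845}{\left(-8866\right) \frac{1}{188821 - \frac{74}{95}}} - - \frac{1489}{5714} = - \frac{248845}{\left(-8866\right) \frac{1}{\frac{17937921}{95}}} + \frac{1489}{5714} = - \frac{248845}{\left(-8866\right) \frac{95}{17937921}} + \frac{1489}{5714} = - \frac{248845}{- \frac{842270}{17937921}} + \frac{1489}{5714} = \left(-248845\right) \left(- \frac{17937921}{842270}\right) + \frac{1489}{5714} = \frac{892752390249}{168454} + \frac{1489}{5714} = \frac{1275296852177698}{240636539}$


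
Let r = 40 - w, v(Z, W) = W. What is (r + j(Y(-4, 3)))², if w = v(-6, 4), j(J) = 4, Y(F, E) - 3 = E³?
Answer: 1600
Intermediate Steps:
Y(F, E) = 3 + E³
w = 4
r = 36 (r = 40 - 1*4 = 40 - 4 = 36)
(r + j(Y(-4, 3)))² = (36 + 4)² = 40² = 1600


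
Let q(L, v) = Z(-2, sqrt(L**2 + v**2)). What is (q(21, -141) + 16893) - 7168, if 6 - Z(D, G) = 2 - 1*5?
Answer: 9734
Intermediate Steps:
Z(D, G) = 9 (Z(D, G) = 6 - (2 - 1*5) = 6 - (2 - 5) = 6 - 1*(-3) = 6 + 3 = 9)
q(L, v) = 9
(q(21, -141) + 16893) - 7168 = (9 + 16893) - 7168 = 16902 - 7168 = 9734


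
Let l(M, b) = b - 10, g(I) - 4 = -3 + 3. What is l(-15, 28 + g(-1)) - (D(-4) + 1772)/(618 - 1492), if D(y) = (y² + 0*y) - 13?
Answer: 21003/874 ≈ 24.031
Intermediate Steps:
D(y) = -13 + y² (D(y) = (y² + 0) - 13 = y² - 13 = -13 + y²)
g(I) = 4 (g(I) = 4 + (-3 + 3) = 4 + 0 = 4)
l(M, b) = -10 + b
l(-15, 28 + g(-1)) - (D(-4) + 1772)/(618 - 1492) = (-10 + (28 + 4)) - ((-13 + (-4)²) + 1772)/(618 - 1492) = (-10 + 32) - ((-13 + 16) + 1772)/(-874) = 22 - (3 + 1772)*(-1)/874 = 22 - 1775*(-1)/874 = 22 - 1*(-1775/874) = 22 + 1775/874 = 21003/874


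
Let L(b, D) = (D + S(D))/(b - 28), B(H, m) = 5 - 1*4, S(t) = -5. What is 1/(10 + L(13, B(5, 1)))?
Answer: 15/154 ≈ 0.097403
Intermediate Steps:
B(H, m) = 1 (B(H, m) = 5 - 4 = 1)
L(b, D) = (-5 + D)/(-28 + b) (L(b, D) = (D - 5)/(b - 28) = (-5 + D)/(-28 + b))
1/(10 + L(13, B(5, 1))) = 1/(10 + (-5 + 1)/(-28 + 13)) = 1/(10 - 4/(-15)) = 1/(10 - 1/15*(-4)) = 1/(10 + 4/15) = 1/(154/15) = 15/154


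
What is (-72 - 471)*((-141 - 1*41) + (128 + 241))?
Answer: -101541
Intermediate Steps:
(-72 - 471)*((-141 - 1*41) + (128 + 241)) = -543*((-141 - 41) + 369) = -543*(-182 + 369) = -543*187 = -101541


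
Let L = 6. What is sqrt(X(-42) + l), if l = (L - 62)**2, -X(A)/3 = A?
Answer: sqrt(3262) ≈ 57.114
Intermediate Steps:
X(A) = -3*A
l = 3136 (l = (6 - 62)**2 = (-56)**2 = 3136)
sqrt(X(-42) + l) = sqrt(-3*(-42) + 3136) = sqrt(126 + 3136) = sqrt(3262)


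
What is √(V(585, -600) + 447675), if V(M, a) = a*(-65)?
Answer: 15*√2163 ≈ 697.62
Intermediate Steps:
V(M, a) = -65*a
√(V(585, -600) + 447675) = √(-65*(-600) + 447675) = √(39000 + 447675) = √486675 = 15*√2163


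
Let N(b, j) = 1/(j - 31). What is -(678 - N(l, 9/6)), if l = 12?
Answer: -40004/59 ≈ -678.03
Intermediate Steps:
N(b, j) = 1/(-31 + j)
-(678 - N(l, 9/6)) = -(678 - 1/(-31 + 9/6)) = -(678 - 1/(-31 + 9*(1/6))) = -(678 - 1/(-31 + 3/2)) = -(678 - 1/(-59/2)) = -(678 - 1*(-2/59)) = -(678 + 2/59) = -1*40004/59 = -40004/59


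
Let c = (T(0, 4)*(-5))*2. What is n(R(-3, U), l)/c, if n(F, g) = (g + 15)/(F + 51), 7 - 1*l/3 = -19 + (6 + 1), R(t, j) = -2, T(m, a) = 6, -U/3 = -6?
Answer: -6/245 ≈ -0.024490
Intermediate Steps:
U = 18 (U = -3*(-6) = 18)
l = 57 (l = 21 - 3*(-19 + (6 + 1)) = 21 - 3*(-19 + 7) = 21 - 3*(-12) = 21 + 36 = 57)
n(F, g) = (15 + g)/(51 + F)
c = -60 (c = (6*(-5))*2 = -30*2 = -60)
n(R(-3, U), l)/c = ((15 + 57)/(51 - 2))/(-60) = (72/49)*(-1/60) = -6/245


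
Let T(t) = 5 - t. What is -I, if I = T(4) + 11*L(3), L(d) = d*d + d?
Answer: -133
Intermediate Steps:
L(d) = d + d² (L(d) = d² + d = d + d²)
I = 133 (I = (5 - 1*4) + 11*(3*(1 + 3)) = (5 - 4) + 11*(3*4) = 1 + 11*12 = 1 + 132 = 133)
-I = -1*133 = -133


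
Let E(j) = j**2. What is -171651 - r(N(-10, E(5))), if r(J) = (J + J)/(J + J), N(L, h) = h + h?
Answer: -171652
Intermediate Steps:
N(L, h) = 2*h
r(J) = 1 (r(J) = (2*J)/((2*J)) = (2*J)*(1/(2*J)) = 1)
-171651 - r(N(-10, E(5))) = -171651 - 1*1 = -171651 - 1 = -171652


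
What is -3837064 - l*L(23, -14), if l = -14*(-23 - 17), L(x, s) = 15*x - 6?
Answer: -4026904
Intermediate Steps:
L(x, s) = -6 + 15*x
l = 560 (l = -14*(-40) = 560)
-3837064 - l*L(23, -14) = -3837064 - 560*(-6 + 15*23) = -3837064 - 560*(-6 + 345) = -3837064 - 560*339 = -3837064 - 1*189840 = -3837064 - 189840 = -4026904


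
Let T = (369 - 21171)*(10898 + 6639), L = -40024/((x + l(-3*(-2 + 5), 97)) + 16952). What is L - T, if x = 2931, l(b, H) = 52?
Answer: 7272381136166/19935 ≈ 3.6480e+8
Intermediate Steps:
L = -40024/19935 (L = -40024/((2931 + 52) + 16952) = -40024/(2983 + 16952) = -40024/19935 ≈ -2.0077)
T = -364804674 (T = -20802*17537 = -364804674)
L - T = -40024/19935 - 1*(-364804674) = -40024/19935 + 364804674 = 7272381136166/19935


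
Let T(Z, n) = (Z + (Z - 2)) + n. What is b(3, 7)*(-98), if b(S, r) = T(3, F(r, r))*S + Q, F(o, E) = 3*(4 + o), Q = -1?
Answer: -10780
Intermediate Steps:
F(o, E) = 12 + 3*o
T(Z, n) = -2 + n + 2*Z (T(Z, n) = (Z + (-2 + Z)) + n = (-2 + 2*Z) + n = -2 + n + 2*Z)
b(S, r) = -1 + S*(16 + 3*r) (b(S, r) = (-2 + (12 + 3*r) + 2*3)*S - 1 = (-2 + (12 + 3*r) + 6)*S - 1 = (16 + 3*r)*S - 1 = S*(16 + 3*r) - 1 = -1 + S*(16 + 3*r))
b(3, 7)*(-98) = (-1 + 3*(16 + 3*7))*(-98) = (-1 + 3*(16 + 21))*(-98) = (-1 + 3*37)*(-98) = (-1 + 111)*(-98) = 110*(-98) = -10780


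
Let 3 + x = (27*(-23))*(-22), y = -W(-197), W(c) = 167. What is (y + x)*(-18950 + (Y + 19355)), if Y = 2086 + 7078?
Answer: 129104948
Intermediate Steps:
Y = 9164
y = -167 (y = -1*167 = -167)
x = 13659 (x = -3 + (27*(-23))*(-22) = -3 - 621*(-22) = -3 + 13662 = 13659)
(y + x)*(-18950 + (Y + 19355)) = (-167 + 13659)*(-18950 + (9164 + 19355)) = 13492*(-18950 + 28519) = 13492*9569 = 129104948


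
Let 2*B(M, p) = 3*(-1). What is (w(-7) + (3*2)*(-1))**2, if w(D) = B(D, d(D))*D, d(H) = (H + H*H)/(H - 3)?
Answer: 81/4 ≈ 20.250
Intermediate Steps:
d(H) = (H + H**2)/(-3 + H)
B(M, p) = -3/2 (B(M, p) = (3*(-1))/2 = (1/2)*(-3) = -3/2)
w(D) = -3*D/2
(w(-7) + (3*2)*(-1))**2 = (-3/2*(-7) + (3*2)*(-1))**2 = (21/2 + 6*(-1))**2 = (21/2 - 6)**2 = (9/2)**2 = 81/4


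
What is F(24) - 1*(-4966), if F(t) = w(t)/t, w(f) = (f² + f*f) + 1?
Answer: 120337/24 ≈ 5014.0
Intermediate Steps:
w(f) = 1 + 2*f² (w(f) = (f² + f²) + 1 = 2*f² + 1 = 1 + 2*f²)
F(t) = (1 + 2*t²)/t
F(24) - 1*(-4966) = (1/24 + 2*24) - 1*(-4966) = (1/24 + 48) + 4966 = 1153/24 + 4966 = 120337/24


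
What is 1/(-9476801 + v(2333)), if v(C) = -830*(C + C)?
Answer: -1/13349581 ≈ -7.4909e-8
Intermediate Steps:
v(C) = -1660*C
1/(-9476801 + v(2333)) = 1/(-9476801 - 1660*2333) = 1/(-9476801 - 3872780) = 1/(-13349581) = -1/13349581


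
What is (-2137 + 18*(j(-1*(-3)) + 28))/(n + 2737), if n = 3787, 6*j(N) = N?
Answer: -58/233 ≈ -0.24893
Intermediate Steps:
j(N) = N/6
(-2137 + 18*(j(-1*(-3)) + 28))/(n + 2737) = (-2137 + 18*((-1*(-3))/6 + 28))/(3787 + 2737) = (-2137 + 18*((1/6)*3 + 28))/6524 = (-2137 + 18*(1/2 + 28))*(1/6524) = (-2137 + 18*(57/2))*(1/6524) = (-2137 + 513)*(1/6524) = -1624*1/6524 = -58/233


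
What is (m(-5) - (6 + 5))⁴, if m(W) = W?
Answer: 65536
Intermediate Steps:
(m(-5) - (6 + 5))⁴ = (-5 - (6 + 5))⁴ = (-5 - 11)⁴ = (-16)⁴ = 65536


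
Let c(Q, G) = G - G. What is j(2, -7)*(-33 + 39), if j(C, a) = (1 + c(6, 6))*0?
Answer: 0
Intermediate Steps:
c(Q, G) = 0
j(C, a) = 0 (j(C, a) = (1 + 0)*0 = 1*0 = 0)
j(2, -7)*(-33 + 39) = 0*(-33 + 39) = 0*6 = 0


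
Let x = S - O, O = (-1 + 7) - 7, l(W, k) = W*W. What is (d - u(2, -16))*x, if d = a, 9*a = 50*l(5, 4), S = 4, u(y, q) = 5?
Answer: 6025/9 ≈ 669.44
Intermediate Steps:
l(W, k) = W²
O = -1 (O = 6 - 7 = -1)
a = 1250/9 (a = (50*5²)/9 = (50*25)/9 = (⅑)*1250 = 1250/9 ≈ 138.89)
d = 1250/9 ≈ 138.89
x = 5 (x = 4 - 1*(-1) = 4 + 1 = 5)
(d - u(2, -16))*x = (1250/9 - 1*5)*5 = (1250/9 - 5)*5 = (1205/9)*5 = 6025/9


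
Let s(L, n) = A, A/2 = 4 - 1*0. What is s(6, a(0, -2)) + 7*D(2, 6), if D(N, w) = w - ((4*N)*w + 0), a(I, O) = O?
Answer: -286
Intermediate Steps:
D(N, w) = w - 4*N*w (D(N, w) = w - (4*N*w + 0) = w - 4*N*w)
A = 8 (A = 2*(4 - 1*0) = 2*(4 + 0) = 2*4 = 8)
s(L, n) = 8
s(6, a(0, -2)) + 7*D(2, 6) = 8 + 7*(6*(1 - 4*2)) = 8 + 7*(6*(1 - 8)) = 8 + 7*(6*(-7)) = 8 + 7*(-42) = 8 - 294 = -286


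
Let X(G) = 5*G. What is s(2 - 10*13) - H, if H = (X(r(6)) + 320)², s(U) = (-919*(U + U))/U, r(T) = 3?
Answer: -114063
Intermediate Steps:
s(U) = -1838 (s(U) = (-1838*U)/U = -1838)
H = 112225 (H = (5*3 + 320)² = (15 + 320)² = 335² = 112225)
s(2 - 10*13) - H = -1838 - 1*112225 = -1838 - 112225 = -114063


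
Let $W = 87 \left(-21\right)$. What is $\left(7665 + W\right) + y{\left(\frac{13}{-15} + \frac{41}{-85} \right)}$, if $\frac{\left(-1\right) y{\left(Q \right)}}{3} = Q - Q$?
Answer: $5838$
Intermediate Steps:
$y{\left(Q \right)} = 0$ ($y{\left(Q \right)} = - 3 \left(Q - Q\right) = \left(-3\right) 0 = 0$)
$W = -1827$
$\left(7665 + W\right) + y{\left(\frac{13}{-15} + \frac{41}{-85} \right)} = \left(7665 - 1827\right) + 0 = 5838 + 0 = 5838$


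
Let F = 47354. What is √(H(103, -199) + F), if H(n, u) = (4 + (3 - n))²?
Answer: √56570 ≈ 237.84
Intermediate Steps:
H(n, u) = (7 - n)²
√(H(103, -199) + F) = √((-7 + 103)² + 47354) = √(96² + 47354) = √(9216 + 47354) = √56570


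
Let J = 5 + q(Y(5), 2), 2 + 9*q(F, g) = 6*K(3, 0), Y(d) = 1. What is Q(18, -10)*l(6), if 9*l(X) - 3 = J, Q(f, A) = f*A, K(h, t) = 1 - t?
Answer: -1520/9 ≈ -168.89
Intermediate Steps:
q(F, g) = 4/9 (q(F, g) = -2/9 + (6*(1 - 1*0))/9 = -2/9 + (6*(1 + 0))/9 = -2/9 + (6*1)/9 = -2/9 + (⅑)*6 = -2/9 + ⅔ = 4/9)
Q(f, A) = A*f
J = 49/9 (J = 5 + 4/9 = 49/9 ≈ 5.4444)
l(X) = 76/81 (l(X) = ⅓ + (⅑)*(49/9) = ⅓ + 49/81 = 76/81)
Q(18, -10)*l(6) = -10*18*(76/81) = -180*76/81 = -1520/9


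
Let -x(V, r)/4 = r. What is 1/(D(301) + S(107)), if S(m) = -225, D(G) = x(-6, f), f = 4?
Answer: -1/241 ≈ -0.0041494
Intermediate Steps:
x(V, r) = -4*r
D(G) = -16 (D(G) = -4*4 = -16)
1/(D(301) + S(107)) = 1/(-16 - 225) = 1/(-241) = -1/241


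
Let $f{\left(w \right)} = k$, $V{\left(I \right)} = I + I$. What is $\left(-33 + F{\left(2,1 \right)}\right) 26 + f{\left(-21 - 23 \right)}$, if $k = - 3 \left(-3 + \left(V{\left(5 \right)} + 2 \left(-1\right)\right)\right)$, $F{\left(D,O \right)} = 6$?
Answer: $-717$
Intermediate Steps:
$V{\left(I \right)} = 2 I$
$k = -15$ ($k = - 3 \left(-3 + \left(2 \cdot 5 + 2 \left(-1\right)\right)\right) = - 3 \left(-3 + \left(10 - 2\right)\right) = - 3 \left(-3 + 8\right) = \left(-3\right) 5 = -15$)
$f{\left(w \right)} = -15$
$\left(-33 + F{\left(2,1 \right)}\right) 26 + f{\left(-21 - 23 \right)} = \left(-33 + 6\right) 26 - 15 = \left(-27\right) 26 - 15 = -702 - 15 = -717$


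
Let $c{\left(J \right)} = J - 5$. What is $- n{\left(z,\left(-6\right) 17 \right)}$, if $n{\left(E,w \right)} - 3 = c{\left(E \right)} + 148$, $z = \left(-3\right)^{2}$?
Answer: $-155$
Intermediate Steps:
$c{\left(J \right)} = -5 + J$
$z = 9$
$n{\left(E,w \right)} = 146 + E$ ($n{\left(E,w \right)} = 3 + \left(\left(-5 + E\right) + 148\right) = 3 + \left(143 + E\right) = 146 + E$)
$- n{\left(z,\left(-6\right) 17 \right)} = - (146 + 9) = \left(-1\right) 155 = -155$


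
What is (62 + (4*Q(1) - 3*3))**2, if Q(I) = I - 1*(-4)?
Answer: 5329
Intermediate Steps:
Q(I) = 4 + I (Q(I) = I + 4 = 4 + I)
(62 + (4*Q(1) - 3*3))**2 = (62 + (4*(4 + 1) - 3*3))**2 = (62 + (4*5 - 9))**2 = (62 + (20 - 9))**2 = (62 + 11)**2 = 73**2 = 5329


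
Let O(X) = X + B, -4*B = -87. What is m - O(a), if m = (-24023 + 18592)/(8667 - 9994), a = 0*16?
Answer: -93725/5308 ≈ -17.657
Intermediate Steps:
B = 87/4 (B = -¼*(-87) = 87/4 ≈ 21.750)
a = 0
m = 5431/1327 (m = -5431/(-1327) = -5431*(-1/1327) = 5431/1327 ≈ 4.0927)
O(X) = 87/4 + X (O(X) = X + 87/4 = 87/4 + X)
m - O(a) = 5431/1327 - (87/4 + 0) = 5431/1327 - 1*87/4 = 5431/1327 - 87/4 = -93725/5308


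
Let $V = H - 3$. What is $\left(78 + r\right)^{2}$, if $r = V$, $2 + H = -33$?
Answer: $1600$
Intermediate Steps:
$H = -35$ ($H = -2 - 33 = -35$)
$V = -38$ ($V = -35 - 3 = -38$)
$r = -38$
$\left(78 + r\right)^{2} = \left(78 - 38\right)^{2} = 40^{2} = 1600$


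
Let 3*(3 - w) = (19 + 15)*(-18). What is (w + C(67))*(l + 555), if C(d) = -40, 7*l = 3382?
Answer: 1213589/7 ≈ 1.7337e+5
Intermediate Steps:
l = 3382/7 (l = (⅐)*3382 = 3382/7 ≈ 483.14)
w = 207 (w = 3 - (19 + 15)*(-18)/3 = 3 - 34*(-18)/3 = 3 - ⅓*(-612) = 3 + 204 = 207)
(w + C(67))*(l + 555) = (207 - 40)*(3382/7 + 555) = 167*(7267/7) = 1213589/7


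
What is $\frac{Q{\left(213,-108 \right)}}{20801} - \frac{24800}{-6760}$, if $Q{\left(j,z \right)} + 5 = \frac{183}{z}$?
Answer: $\frac{464237591}{126553284} \approx 3.6683$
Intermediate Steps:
$Q{\left(j,z \right)} = -5 + \frac{183}{z}$
$\frac{Q{\left(213,-108 \right)}}{20801} - \frac{24800}{-6760} = \frac{-5 + \frac{183}{-108}}{20801} - \frac{24800}{-6760} = \left(-5 + 183 \left(- \frac{1}{108}\right)\right) \frac{1}{20801} - - \frac{620}{169} = \left(-5 - \frac{61}{36}\right) \frac{1}{20801} + \frac{620}{169} = \left(- \frac{241}{36}\right) \frac{1}{20801} + \frac{620}{169} = - \frac{241}{748836} + \frac{620}{169} = \frac{464237591}{126553284}$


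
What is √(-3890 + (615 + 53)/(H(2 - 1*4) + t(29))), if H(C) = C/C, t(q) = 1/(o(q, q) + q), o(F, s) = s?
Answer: I*√11255194/59 ≈ 56.862*I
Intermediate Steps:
t(q) = 1/(2*q) (t(q) = 1/(q + q) = 1/(2*q))
H(C) = 1
√(-3890 + (615 + 53)/(H(2 - 1*4) + t(29))) = √(-3890 + (615 + 53)/(1 + (½)/29)) = √(-3890 + 668/(1 + (½)*(1/29))) = √(-3890 + 668/(1 + 1/58)) = √(-3890 + 668/(59/58)) = √(-3890 + 668*(58/59)) = √(-3890 + 38744/59) = √(-190766/59) = I*√11255194/59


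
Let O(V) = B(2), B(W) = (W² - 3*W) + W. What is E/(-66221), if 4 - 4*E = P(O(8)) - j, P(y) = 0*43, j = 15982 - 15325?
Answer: -661/264884 ≈ -0.0024954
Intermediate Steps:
B(W) = W² - 2*W
O(V) = 0 (O(V) = 2*(-2 + 2) = 2*0 = 0)
j = 657
P(y) = 0
E = 661/4 (E = 1 - (0 - 1*657)/4 = 1 - (0 - 657)/4 = 1 - ¼*(-657) = 1 + 657/4 = 661/4 ≈ 165.25)
E/(-66221) = (661/4)/(-66221) = (661/4)*(-1/66221) = -661/264884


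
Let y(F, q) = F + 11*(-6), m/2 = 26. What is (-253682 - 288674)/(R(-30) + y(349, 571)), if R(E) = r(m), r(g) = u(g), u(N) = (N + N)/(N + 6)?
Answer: -15728324/8259 ≈ -1904.4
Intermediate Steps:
m = 52 (m = 2*26 = 52)
y(F, q) = -66 + F (y(F, q) = F - 66 = -66 + F)
u(N) = 2*N/(6 + N) (u(N) = (2*N)/(6 + N) = 2*N/(6 + N))
r(g) = 2*g/(6 + g)
R(E) = 52/29 (R(E) = 2*52/(6 + 52) = 2*52/58 = 2*52*(1/58) = 52/29)
(-253682 - 288674)/(R(-30) + y(349, 571)) = (-253682 - 288674)/(52/29 + (-66 + 349)) = -542356/(52/29 + 283) = -542356/8259/29 = -542356*29/8259 = -15728324/8259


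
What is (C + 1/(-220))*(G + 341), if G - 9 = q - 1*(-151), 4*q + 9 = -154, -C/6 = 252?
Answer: -612392081/880 ≈ -6.9590e+5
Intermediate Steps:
C = -1512 (C = -6*252 = -1512)
q = -163/4 (q = -9/4 + (¼)*(-154) = -9/4 - 77/2 = -163/4 ≈ -40.750)
G = 477/4 (G = 9 + (-163/4 - 1*(-151)) = 9 + (-163/4 + 151) = 9 + 441/4 = 477/4 ≈ 119.25)
(C + 1/(-220))*(G + 341) = (-1512 + 1/(-220))*(477/4 + 341) = (-1512 - 1/220)*(1841/4) = -332641/220*1841/4 = -612392081/880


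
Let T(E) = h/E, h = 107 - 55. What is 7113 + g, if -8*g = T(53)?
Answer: 753965/106 ≈ 7112.9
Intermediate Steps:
h = 52
T(E) = 52/E
g = -13/106 (g = -13/(2*53) = -1/8*52/53 = -13/106 ≈ -0.12264)
7113 + g = 7113 - 13/106 = 753965/106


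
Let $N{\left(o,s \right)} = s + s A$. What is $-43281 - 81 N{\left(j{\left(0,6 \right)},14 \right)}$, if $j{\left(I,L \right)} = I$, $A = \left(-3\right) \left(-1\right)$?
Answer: $-47817$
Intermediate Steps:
$A = 3$
$N{\left(o,s \right)} = 4 s$ ($N{\left(o,s \right)} = s + s 3 = s + 3 s = 4 s$)
$-43281 - 81 N{\left(j{\left(0,6 \right)},14 \right)} = -43281 - 81 \cdot 4 \cdot 14 = -43281 - 4536 = -47817$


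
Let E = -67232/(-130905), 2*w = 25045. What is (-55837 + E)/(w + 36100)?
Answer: -14618550506/12729856725 ≈ -1.1484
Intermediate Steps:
w = 25045/2 (w = (½)*25045 = 25045/2 ≈ 12523.)
E = 67232/130905 (E = -67232*(-1/130905) = 67232/130905 ≈ 0.51359)
(-55837 + E)/(w + 36100) = (-55837 + 67232/130905)/(25045/2 + 36100) = -7309275253/(130905*97245/2) = -7309275253/130905*2/97245 = -14618550506/12729856725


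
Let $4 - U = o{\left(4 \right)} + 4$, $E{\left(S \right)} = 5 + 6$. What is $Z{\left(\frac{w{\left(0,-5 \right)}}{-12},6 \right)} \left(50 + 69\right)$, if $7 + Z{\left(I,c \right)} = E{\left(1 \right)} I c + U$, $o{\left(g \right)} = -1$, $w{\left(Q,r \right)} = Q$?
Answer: $-714$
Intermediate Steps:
$E{\left(S \right)} = 11$
$U = 1$ ($U = 4 - \left(-1 + 4\right) = 4 - 3 = 1$)
$Z{\left(I,c \right)} = -6 + 11 I c$ ($Z{\left(I,c \right)} = -7 + \left(11 I c + 1\right) = -7 + \left(1 + 11 I c\right) = -6 + 11 I c$)
$Z{\left(\frac{w{\left(0,-5 \right)}}{-12},6 \right)} \left(50 + 69\right) = \left(-6 + 11 \frac{0}{-12} \cdot 6\right) \left(50 + 69\right) = \left(-6 + 11 \cdot 0 \left(- \frac{1}{12}\right) 6\right) 119 = \left(-6 + 11 \cdot 0 \cdot 6\right) 119 = \left(-6 + 0\right) 119 = \left(-6\right) 119 = -714$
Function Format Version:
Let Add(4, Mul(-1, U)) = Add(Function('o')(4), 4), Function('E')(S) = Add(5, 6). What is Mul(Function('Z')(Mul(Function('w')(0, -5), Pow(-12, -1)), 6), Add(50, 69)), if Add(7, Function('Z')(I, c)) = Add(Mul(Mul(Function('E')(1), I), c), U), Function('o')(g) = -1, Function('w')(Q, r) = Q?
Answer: -714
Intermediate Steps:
Function('E')(S) = 11
U = 1 (U = Add(4, Mul(-1, Add(-1, 4))) = Add(4, Mul(-1, 3)) = Add(4, -3) = 1)
Function('Z')(I, c) = Add(-6, Mul(11, I, c)) (Function('Z')(I, c) = Add(-7, Add(Mul(Mul(11, I), c), 1)) = Add(-7, Add(Mul(11, I, c), 1)) = Add(-7, Add(1, Mul(11, I, c))) = Add(-6, Mul(11, I, c)))
Mul(Function('Z')(Mul(Function('w')(0, -5), Pow(-12, -1)), 6), Add(50, 69)) = Mul(Add(-6, Mul(11, Mul(0, Pow(-12, -1)), 6)), Add(50, 69)) = Mul(Add(-6, Mul(11, Mul(0, Rational(-1, 12)), 6)), 119) = Mul(Add(-6, Mul(11, 0, 6)), 119) = Mul(Add(-6, 0), 119) = Mul(-6, 119) = -714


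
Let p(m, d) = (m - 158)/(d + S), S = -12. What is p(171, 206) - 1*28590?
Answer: -5546447/194 ≈ -28590.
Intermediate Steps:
p(m, d) = (-158 + m)/(-12 + d) (p(m, d) = (m - 158)/(d - 12) = (-158 + m)/(-12 + d))
p(171, 206) - 1*28590 = (-158 + 171)/(-12 + 206) - 1*28590 = 13/194 - 28590 = -5546447/194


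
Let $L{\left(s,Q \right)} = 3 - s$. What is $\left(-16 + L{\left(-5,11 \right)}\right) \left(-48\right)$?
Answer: $384$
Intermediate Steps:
$\left(-16 + L{\left(-5,11 \right)}\right) \left(-48\right) = \left(-16 + \left(3 - -5\right)\right) \left(-48\right) = \left(-16 + \left(3 + 5\right)\right) \left(-48\right) = \left(-16 + 8\right) \left(-48\right) = \left(-8\right) \left(-48\right) = 384$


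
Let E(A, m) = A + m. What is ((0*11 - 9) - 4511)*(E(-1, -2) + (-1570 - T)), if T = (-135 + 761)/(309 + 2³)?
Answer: 2256686840/317 ≈ 7.1189e+6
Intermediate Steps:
T = 626/317 (T = 626/(309 + 8) = 626/317 ≈ 1.9748)
((0*11 - 9) - 4511)*(E(-1, -2) + (-1570 - T)) = ((0*11 - 9) - 4511)*((-1 - 2) + (-1570 - 1*626/317)) = ((0 - 9) - 4511)*(-3 + (-1570 - 626/317)) = (-9 - 4511)*(-3 - 498316/317) = -4520*(-499267/317) = 2256686840/317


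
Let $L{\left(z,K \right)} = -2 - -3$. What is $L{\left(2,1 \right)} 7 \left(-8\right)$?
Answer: $-56$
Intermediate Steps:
$L{\left(z,K \right)} = 1$ ($L{\left(z,K \right)} = -2 + 3 = 1$)
$L{\left(2,1 \right)} 7 \left(-8\right) = 1 \cdot 7 \left(-8\right) = 7 \left(-8\right) = -56$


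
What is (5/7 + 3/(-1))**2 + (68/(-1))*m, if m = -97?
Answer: 323460/49 ≈ 6601.2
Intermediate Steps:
(5/7 + 3/(-1))**2 + (68/(-1))*m = (5/7 + 3/(-1))**2 + (68/(-1))*(-97) = (5*(1/7) + 3*(-1))**2 + (68*(-1))*(-97) = (5/7 - 3)**2 - 68*(-97) = (-16/7)**2 + 6596 = 256/49 + 6596 = 323460/49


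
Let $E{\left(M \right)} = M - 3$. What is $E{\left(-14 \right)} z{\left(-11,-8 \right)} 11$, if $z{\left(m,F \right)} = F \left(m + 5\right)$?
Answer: $-8976$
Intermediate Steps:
$z{\left(m,F \right)} = F \left(5 + m\right)$
$E{\left(M \right)} = -3 + M$ ($E{\left(M \right)} = M - 3 = -3 + M$)
$E{\left(-14 \right)} z{\left(-11,-8 \right)} 11 = \left(-3 - 14\right) \left(- 8 \left(5 - 11\right)\right) 11 = - 17 \left(\left(-8\right) \left(-6\right)\right) 11 = \left(-17\right) 48 \cdot 11 = \left(-816\right) 11 = -8976$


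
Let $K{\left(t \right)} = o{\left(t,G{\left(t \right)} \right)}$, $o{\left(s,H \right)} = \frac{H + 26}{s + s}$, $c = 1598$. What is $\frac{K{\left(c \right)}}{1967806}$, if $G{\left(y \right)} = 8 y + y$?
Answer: $\frac{1801}{786138497} \approx 2.2909 \cdot 10^{-6}$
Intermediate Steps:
$G{\left(y \right)} = 9 y$
$o{\left(s,H \right)} = \frac{26 + H}{2 s}$
$K{\left(t \right)} = \frac{26 + 9 t}{2 t}$
$\frac{K{\left(c \right)}}{1967806} = \frac{\frac{9}{2} + \frac{13}{1598}}{1967806} = \left(\frac{9}{2} + 13 \cdot \frac{1}{1598}\right) \frac{1}{1967806} = \left(\frac{9}{2} + \frac{13}{1598}\right) \frac{1}{1967806} = \frac{3602}{799} \cdot \frac{1}{1967806} = \frac{1801}{786138497}$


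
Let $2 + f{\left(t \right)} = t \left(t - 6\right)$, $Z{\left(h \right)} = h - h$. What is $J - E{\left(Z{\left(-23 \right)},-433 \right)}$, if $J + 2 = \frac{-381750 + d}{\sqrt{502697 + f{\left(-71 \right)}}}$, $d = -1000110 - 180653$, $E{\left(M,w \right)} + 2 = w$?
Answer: $433 - \frac{1562513 \sqrt{508162}}{508162} \approx -1758.9$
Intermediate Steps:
$Z{\left(h \right)} = 0$
$E{\left(M,w \right)} = -2 + w$
$f{\left(t \right)} = -2 + t \left(-6 + t\right)$ ($f{\left(t \right)} = -2 + t \left(t - 6\right) = -2 + t \left(-6 + t\right)$)
$d = -1180763$ ($d = -1000110 - 180653 = -1180763$)
$J = -2 - \frac{1562513 \sqrt{508162}}{508162}$ ($J = -2 + \frac{-381750 - 1180763}{\sqrt{502697 - \left(-424 - 5041\right)}} = -2 - \frac{1562513}{\sqrt{502697 + \left(-2 + 5041 + 426\right)}} = -2 - \frac{1562513}{\sqrt{502697 + 5465}} = -2 - \frac{1562513}{\sqrt{508162}} = -2 - 1562513 \frac{\sqrt{508162}}{508162} = -2 - \frac{1562513 \sqrt{508162}}{508162} \approx -2193.9$)
$J - E{\left(Z{\left(-23 \right)},-433 \right)} = \left(-2 - \frac{1562513 \sqrt{508162}}{508162}\right) - \left(-2 - 433\right) = \left(-2 - \frac{1562513 \sqrt{508162}}{508162}\right) - -435 = \left(-2 - \frac{1562513 \sqrt{508162}}{508162}\right) + 435 = 433 - \frac{1562513 \sqrt{508162}}{508162}$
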